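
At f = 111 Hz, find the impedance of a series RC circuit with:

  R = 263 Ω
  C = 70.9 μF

Step 1 — Angular frequency: ω = 2π·f = 2π·111 = 697.4 rad/s.
Step 2 — Component impedances:
  R: Z = R = 263 Ω
  C: Z = 1/(jωC) = -j/(ω·C) = 0 - j20.22 Ω
Step 3 — Series combination: Z_total = R + C = 263 - j20.22 Ω = 263.8∠-4.4° Ω.

Z = 263 - j20.22 Ω = 263.8∠-4.4° Ω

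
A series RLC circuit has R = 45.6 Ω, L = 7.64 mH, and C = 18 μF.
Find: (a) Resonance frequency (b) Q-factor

Step 1 — Resonance condition Im(Z)=0 gives ω₀ = 1/√(LC).
Step 2 — ω₀ = 1/√(0.00764·1.8e-05) = 2697 rad/s.
Step 3 — f₀ = ω₀/(2π) = 429.2 Hz.
Step 4 — Series Q: Q = ω₀L/R = 2697·0.00764/45.6 = 0.4518.

(a) f₀ = 429.2 Hz  (b) Q = 0.4518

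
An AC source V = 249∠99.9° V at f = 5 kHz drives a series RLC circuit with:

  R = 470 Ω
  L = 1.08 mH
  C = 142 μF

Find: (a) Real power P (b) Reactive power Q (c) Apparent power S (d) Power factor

Step 1 — Angular frequency: ω = 2π·f = 2π·5000 = 3.142e+04 rad/s.
Step 2 — Component impedances:
  R: Z = R = 470 Ω
  L: Z = jωL = j·3.142e+04·0.00108 = 0 + j33.93 Ω
  C: Z = 1/(jωC) = -j/(ω·C) = 0 - j0.2242 Ω
Step 3 — Series combination: Z_total = R + L + C = 470 + j33.71 Ω = 471.2∠4.1° Ω.
Step 4 — Source phasor: V = 249∠99.9° V = -42.81 + j245.3 V.
Step 5 — Current: I = V / Z = -0.05338 + j0.5257 A = 0.5284∠95.8° A.
Step 6 — Complex power: S = V·I* = 131.2 + j9.412 VA.
Step 7 — Real power: P = Re(S) = 131.2 W.
Step 8 — Reactive power: Q = Im(S) = 9.412 VAR.
Step 9 — Apparent power: |S| = 131.6 VA.
Step 10 — Power factor: PF = P/|S| = 0.9974 (lagging).

(a) P = 131.2 W  (b) Q = 9.412 VAR  (c) S = 131.6 VA  (d) PF = 0.9974 (lagging)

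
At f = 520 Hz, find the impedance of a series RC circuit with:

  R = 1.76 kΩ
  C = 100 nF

Step 1 — Angular frequency: ω = 2π·f = 2π·520 = 3267 rad/s.
Step 2 — Component impedances:
  R: Z = R = 1760 Ω
  C: Z = 1/(jωC) = -j/(ω·C) = 0 - j3061 Ω
Step 3 — Series combination: Z_total = R + C = 1760 - j3061 Ω = 3531∠-60.1° Ω.

Z = 1760 - j3061 Ω = 3531∠-60.1° Ω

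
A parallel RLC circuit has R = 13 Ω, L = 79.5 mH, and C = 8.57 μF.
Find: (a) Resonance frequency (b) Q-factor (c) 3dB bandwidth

Step 1 — Resonance: ω₀ = 1/√(LC) = 1/√(0.0795·8.57e-06) = 1212 rad/s.
Step 2 — f₀ = ω₀/(2π) = 192.8 Hz.
Step 3 — Parallel Q: Q = R/(ω₀L) = 13/(1212·0.0795) = 0.135.
Step 4 — Bandwidth: Δω = ω₀/Q = 8976 rad/s; BW = Δω/(2π) = 1429 Hz.

(a) f₀ = 192.8 Hz  (b) Q = 0.135  (c) BW = 1429 Hz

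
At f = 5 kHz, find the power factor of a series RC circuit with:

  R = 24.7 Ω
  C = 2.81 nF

Step 1 — Angular frequency: ω = 2π·f = 2π·5000 = 3.142e+04 rad/s.
Step 2 — Component impedances:
  R: Z = R = 24.7 Ω
  C: Z = 1/(jωC) = -j/(ω·C) = 0 - j1.133e+04 Ω
Step 3 — Series combination: Z_total = R + C = 24.7 - j1.133e+04 Ω = 1.133e+04∠-89.9° Ω.
Step 4 — Power factor: PF = cos(φ) = Re(Z)/|Z| = 24.7/1.133e+04 = 0.00218.
Step 5 — Type: Im(Z) = -1.133e+04 ⇒ leading (phase φ = -89.9°).

PF = 0.00218 (leading, φ = -89.9°)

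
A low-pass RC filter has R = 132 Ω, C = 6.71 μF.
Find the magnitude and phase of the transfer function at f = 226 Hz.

Step 1 — Angular frequency: ω = 2π·226 = 1420 rad/s.
Step 2 — Transfer function: H(jω) = 1/(1 + jωRC).
Step 3 — Denominator: 1 + jωRC = 1 + j·1420·132·6.71e-06 = 1 + j1.258.
Step 4 — H = 0.3873 - j0.4871.
Step 5 — Magnitude: |H| = 0.6223 (-4.1 dB); phase: φ = -51.5°.

|H| = 0.6223 (-4.1 dB), φ = -51.5°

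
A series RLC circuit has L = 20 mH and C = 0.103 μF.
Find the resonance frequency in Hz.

Step 1 — Resonance condition Im(Z)=0 gives ω₀ = 1/√(LC).
Step 2 — ω₀ = 1/√(0.02·1.03e-07) = 2.203e+04 rad/s.
Step 3 — f₀ = ω₀/(2π) = 3507 Hz.

f₀ = 3507 Hz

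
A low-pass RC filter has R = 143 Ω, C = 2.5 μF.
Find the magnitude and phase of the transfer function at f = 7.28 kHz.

Step 1 — Angular frequency: ω = 2π·7280 = 4.574e+04 rad/s.
Step 2 — Transfer function: H(jω) = 1/(1 + jωRC).
Step 3 — Denominator: 1 + jωRC = 1 + j·4.574e+04·143·2.5e-06 = 1 + j16.35.
Step 4 — H = 0.003726 - j0.06092.
Step 5 — Magnitude: |H| = 0.06104 (-24.3 dB); phase: φ = -86.5°.

|H| = 0.06104 (-24.3 dB), φ = -86.5°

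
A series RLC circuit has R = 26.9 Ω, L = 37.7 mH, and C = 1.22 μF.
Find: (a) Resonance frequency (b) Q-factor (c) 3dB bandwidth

Step 1 — Resonance: ω₀ = 1/√(LC) = 1/√(0.0377·1.22e-06) = 4663 rad/s.
Step 2 — f₀ = ω₀/(2π) = 742.1 Hz.
Step 3 — Series Q: Q = ω₀L/R = 4663·0.0377/26.9 = 6.535.
Step 4 — Bandwidth: Δω = ω₀/Q = 713.5 rad/s; BW = Δω/(2π) = 113.6 Hz.

(a) f₀ = 742.1 Hz  (b) Q = 6.535  (c) BW = 113.6 Hz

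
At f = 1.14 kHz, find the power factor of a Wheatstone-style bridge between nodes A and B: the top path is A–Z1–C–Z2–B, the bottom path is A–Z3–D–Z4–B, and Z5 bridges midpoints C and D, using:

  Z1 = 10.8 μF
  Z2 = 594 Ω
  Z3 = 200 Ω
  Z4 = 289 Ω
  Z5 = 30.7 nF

Step 1 — Angular frequency: ω = 2π·f = 2π·1140 = 7163 rad/s.
Step 2 — Component impedances:
  Z1: Z = 1/(jωC) = -j/(ω·C) = 0 - j12.93 Ω
  Z2: Z = R = 594 Ω
  Z3: Z = R = 200 Ω
  Z4: Z = R = 289 Ω
  Z5: Z = 1/(jωC) = -j/(ω·C) = 0 - j4548 Ω
Step 3 — Bridge requires nodal analysis (the Z5 bridge couples midpoints C and D, so the two paths cannot be reduced to a simple series/parallel combination). Setting node B to ground and injecting 1 A at node A, the 3-node admittance system at A, C, D solves to V_A = Z_AB = 268.4 - j5.273 Ω = 268.4∠-1.1° Ω.
Step 4 — Power factor: PF = cos(φ) = Re(Z)/|Z| = 268.37/268.42 = 0.9998.
Step 5 — Type: Im(Z) = -5.273 ⇒ leading (phase φ = -1.1°).

PF = 0.9998 (leading, φ = -1.1°)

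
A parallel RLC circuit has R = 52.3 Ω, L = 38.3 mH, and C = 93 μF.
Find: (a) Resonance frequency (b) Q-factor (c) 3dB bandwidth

Step 1 — Resonance: ω₀ = 1/√(LC) = 1/√(0.0383·9.3e-05) = 529.9 rad/s.
Step 2 — f₀ = ω₀/(2π) = 84.33 Hz.
Step 3 — Parallel Q: Q = R/(ω₀L) = 52.3/(529.9·0.0383) = 2.577.
Step 4 — Bandwidth: Δω = ω₀/Q = 205.6 rad/s; BW = Δω/(2π) = 32.72 Hz.

(a) f₀ = 84.33 Hz  (b) Q = 2.577  (c) BW = 32.72 Hz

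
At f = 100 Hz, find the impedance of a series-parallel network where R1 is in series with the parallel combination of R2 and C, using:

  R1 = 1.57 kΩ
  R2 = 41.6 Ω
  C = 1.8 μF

Step 1 — Angular frequency: ω = 2π·f = 2π·100 = 628.3 rad/s.
Step 2 — Component impedances:
  R1: Z = R = 1570 Ω
  R2: Z = R = 41.6 Ω
  C: Z = 1/(jωC) = -j/(ω·C) = 0 - j884.2 Ω
Step 3 — Parallel branch: R2 || C = 1/(1/R2 + 1/C) = 41.51 - j1.953 Ω.
Step 4 — Series with R1: Z_total = R1 + (R2 || C) = 1612 - j1.953 Ω = 1612∠-0.1° Ω.

Z = 1612 - j1.953 Ω = 1612∠-0.1° Ω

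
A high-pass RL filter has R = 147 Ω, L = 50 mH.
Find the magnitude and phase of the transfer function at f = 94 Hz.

Step 1 — Angular frequency: ω = 2π·94 = 590.6 rad/s.
Step 2 — Transfer function: H(jω) = jωL/(R + jωL).
Step 3 — Numerator jωL = j·29.53; denominator R + jωL = 147 + j29.53.
Step 4 — H = 0.03879 + j0.1931.
Step 5 — Magnitude: |H| = 0.197 (-14.1 dB); phase: φ = 78.6°.

|H| = 0.197 (-14.1 dB), φ = 78.6°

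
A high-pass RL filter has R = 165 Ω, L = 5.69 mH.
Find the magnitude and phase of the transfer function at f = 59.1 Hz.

Step 1 — Angular frequency: ω = 2π·59.1 = 371.3 rad/s.
Step 2 — Transfer function: H(jω) = jωL/(R + jωL).
Step 3 — Numerator jωL = j·2.113; denominator R + jωL = 165 + j2.113.
Step 4 — H = 0.000164 + j0.0128.
Step 5 — Magnitude: |H| = 0.0128 (-37.9 dB); phase: φ = 89.3°.

|H| = 0.0128 (-37.9 dB), φ = 89.3°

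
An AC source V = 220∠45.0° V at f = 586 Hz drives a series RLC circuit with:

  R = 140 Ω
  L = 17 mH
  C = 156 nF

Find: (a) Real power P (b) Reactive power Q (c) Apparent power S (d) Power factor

Step 1 — Angular frequency: ω = 2π·f = 2π·586 = 3682 rad/s.
Step 2 — Component impedances:
  R: Z = R = 140 Ω
  L: Z = jωL = j·3682·0.017 = 0 + j62.59 Ω
  C: Z = 1/(jωC) = -j/(ω·C) = 0 - j1741 Ω
Step 3 — Series combination: Z_total = R + L + C = 140 - j1678 Ω = 1684∠-85.2° Ω.
Step 4 — Source phasor: V = 220∠45.0° V = 155.6 + j155.6 V.
Step 5 — Current: I = V / Z = -0.08437 + j0.09972 A = 0.1306∠130.2° A.
Step 6 — Complex power: S = V·I* = 2.389 - j28.64 VA.
Step 7 — Real power: P = Re(S) = 2.389 W.
Step 8 — Reactive power: Q = Im(S) = -28.64 VAR.
Step 9 — Apparent power: |S| = 28.74 VA.
Step 10 — Power factor: PF = P/|S| = 0.08312 (leading).

(a) P = 2.389 W  (b) Q = -28.64 VAR  (c) S = 28.74 VA  (d) PF = 0.08312 (leading)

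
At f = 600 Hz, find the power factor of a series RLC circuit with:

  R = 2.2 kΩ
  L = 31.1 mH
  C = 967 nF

Step 1 — Angular frequency: ω = 2π·f = 2π·600 = 3770 rad/s.
Step 2 — Component impedances:
  R: Z = R = 2200 Ω
  L: Z = jωL = j·3770·0.0311 = 0 + j117.2 Ω
  C: Z = 1/(jωC) = -j/(ω·C) = 0 - j274.3 Ω
Step 3 — Series combination: Z_total = R + L + C = 2200 - j157.1 Ω = 2206∠-4.1° Ω.
Step 4 — Power factor: PF = cos(φ) = Re(Z)/|Z| = 2200/2205.6 = 0.9975.
Step 5 — Type: Im(Z) = -157.1 ⇒ leading (phase φ = -4.1°).

PF = 0.9975 (leading, φ = -4.1°)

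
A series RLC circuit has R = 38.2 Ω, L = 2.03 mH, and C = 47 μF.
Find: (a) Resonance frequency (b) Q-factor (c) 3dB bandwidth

Step 1 — Resonance: ω₀ = 1/√(LC) = 1/√(0.00203·4.7e-05) = 3237 rad/s.
Step 2 — f₀ = ω₀/(2π) = 515.3 Hz.
Step 3 — Series Q: Q = ω₀L/R = 3237·0.00203/38.2 = 0.172.
Step 4 — Bandwidth: Δω = ω₀/Q = 1.882e+04 rad/s; BW = Δω/(2π) = 2995 Hz.

(a) f₀ = 515.3 Hz  (b) Q = 0.172  (c) BW = 2995 Hz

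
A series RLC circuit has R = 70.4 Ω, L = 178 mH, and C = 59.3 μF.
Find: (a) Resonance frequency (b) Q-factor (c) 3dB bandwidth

Step 1 — Resonance: ω₀ = 1/√(LC) = 1/√(0.178·5.93e-05) = 307.8 rad/s.
Step 2 — f₀ = ω₀/(2π) = 48.99 Hz.
Step 3 — Series Q: Q = ω₀L/R = 307.8·0.178/70.4 = 0.7782.
Step 4 — Bandwidth: Δω = ω₀/Q = 395.5 rad/s; BW = Δω/(2π) = 62.95 Hz.

(a) f₀ = 48.99 Hz  (b) Q = 0.7782  (c) BW = 62.95 Hz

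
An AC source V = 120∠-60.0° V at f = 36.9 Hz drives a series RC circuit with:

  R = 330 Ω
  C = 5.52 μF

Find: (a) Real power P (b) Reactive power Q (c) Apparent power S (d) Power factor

Step 1 — Angular frequency: ω = 2π·f = 2π·36.9 = 231.8 rad/s.
Step 2 — Component impedances:
  R: Z = R = 330 Ω
  C: Z = 1/(jωC) = -j/(ω·C) = 0 - j781.4 Ω
Step 3 — Series combination: Z_total = R + C = 330 - j781.4 Ω = 848.2∠-67.1° Ω.
Step 4 — Source phasor: V = 120∠-60.0° V = 60 - j103.9 V.
Step 5 — Current: I = V / Z = 0.1404 + j0.0175 A = 0.1415∠7.1° A.
Step 6 — Complex power: S = V·I* = 6.605 - j15.64 VA.
Step 7 — Real power: P = Re(S) = 6.605 W.
Step 8 — Reactive power: Q = Im(S) = -15.64 VAR.
Step 9 — Apparent power: |S| = 16.98 VA.
Step 10 — Power factor: PF = P/|S| = 0.3891 (leading).

(a) P = 6.605 W  (b) Q = -15.64 VAR  (c) S = 16.98 VA  (d) PF = 0.3891 (leading)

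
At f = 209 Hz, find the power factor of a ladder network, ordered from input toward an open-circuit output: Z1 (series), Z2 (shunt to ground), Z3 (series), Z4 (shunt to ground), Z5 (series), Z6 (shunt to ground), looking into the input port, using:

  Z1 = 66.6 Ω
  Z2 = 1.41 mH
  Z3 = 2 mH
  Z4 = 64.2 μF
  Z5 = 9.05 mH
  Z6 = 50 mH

Step 1 — Angular frequency: ω = 2π·f = 2π·209 = 1313 rad/s.
Step 2 — Component impedances:
  Z1: Z = R = 66.6 Ω
  Z2: Z = jωL = j·1313·0.00141 = 0 + j1.852 Ω
  Z3: Z = jωL = j·1313·0.002 = 0 + j2.626 Ω
  Z4: Z = 1/(jωC) = -j/(ω·C) = 0 - j11.86 Ω
  Z5: Z = jωL = j·1313·0.00905 = 0 + j11.88 Ω
  Z6: Z = jωL = j·1313·0.05 = 0 + j65.66 Ω
Step 3 — Ladder network (open output): work backward from the far end, alternating series and parallel combinations. Z_in = 66.6 + j2.212 Ω = 66.64∠1.9° Ω.
Step 4 — Power factor: PF = cos(φ) = Re(Z)/|Z| = 66.6/66.64 = 0.9994.
Step 5 — Type: Im(Z) = 2.212 ⇒ lagging (phase φ = 1.9°).

PF = 0.9994 (lagging, φ = 1.9°)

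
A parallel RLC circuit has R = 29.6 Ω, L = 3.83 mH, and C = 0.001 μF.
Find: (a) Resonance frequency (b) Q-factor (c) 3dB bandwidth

Step 1 — Resonance: ω₀ = 1/√(LC) = 1/√(0.00383·1e-09) = 5.11e+05 rad/s.
Step 2 — f₀ = ω₀/(2π) = 8.132e+04 Hz.
Step 3 — Parallel Q: Q = R/(ω₀L) = 29.6/(5.11e+05·0.00383) = 0.01512.
Step 4 — Bandwidth: Δω = ω₀/Q = 3.378e+07 rad/s; BW = Δω/(2π) = 5.377e+06 Hz.

(a) f₀ = 8.132e+04 Hz  (b) Q = 0.01512  (c) BW = 5.377e+06 Hz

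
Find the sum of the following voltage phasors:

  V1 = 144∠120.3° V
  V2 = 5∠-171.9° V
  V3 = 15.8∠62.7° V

Step 1 — Convert each phasor to rectangular form:
  V1 = 144·(cos(120.3°) + j·sin(120.3°)) = -72.65 + j124.3 V
  V2 = 5·(cos(-171.9°) + j·sin(-171.9°)) = -4.95 - j0.7045 V
  V3 = 15.8·(cos(62.7°) + j·sin(62.7°)) = 7.247 + j14.04 V
Step 2 — Sum components: V_total = -70.36 + j137.7 V.
Step 3 — Convert to polar: |V_total| = 154.6 V, ∠V_total = 117.1°.

V_total = 154.6∠117.1° V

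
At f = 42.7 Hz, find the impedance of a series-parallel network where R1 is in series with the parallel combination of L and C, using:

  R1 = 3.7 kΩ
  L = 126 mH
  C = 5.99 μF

Step 1 — Angular frequency: ω = 2π·f = 2π·42.7 = 268.3 rad/s.
Step 2 — Component impedances:
  R1: Z = R = 3700 Ω
  L: Z = jωL = j·268.3·0.126 = 0 + j33.8 Ω
  C: Z = 1/(jωC) = -j/(ω·C) = 0 - j622.3 Ω
Step 3 — Parallel branch: L || C = 1/(1/L + 1/C) = 0 + j35.75 Ω.
Step 4 — Series with R1: Z_total = R1 + (L || C) = 3700 + j35.75 Ω = 3700∠0.6° Ω.

Z = 3700 + j35.75 Ω = 3700∠0.6° Ω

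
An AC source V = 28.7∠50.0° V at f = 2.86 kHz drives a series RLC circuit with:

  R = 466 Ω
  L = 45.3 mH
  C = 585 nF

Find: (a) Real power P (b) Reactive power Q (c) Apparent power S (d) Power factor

Step 1 — Angular frequency: ω = 2π·f = 2π·2860 = 1.797e+04 rad/s.
Step 2 — Component impedances:
  R: Z = R = 466 Ω
  L: Z = jωL = j·1.797e+04·0.0453 = 0 + j814 Ω
  C: Z = 1/(jωC) = -j/(ω·C) = 0 - j95.13 Ω
Step 3 — Series combination: Z_total = R + L + C = 466 + j718.9 Ω = 856.7∠57.0° Ω.
Step 4 — Source phasor: V = 28.7∠50.0° V = 18.45 + j21.99 V.
Step 5 — Current: I = V / Z = 0.03325 - j0.004111 A = 0.0335∠-7.0° A.
Step 6 — Complex power: S = V·I* = 0.5229 + j0.8068 VA.
Step 7 — Real power: P = Re(S) = 0.5229 W.
Step 8 — Reactive power: Q = Im(S) = 0.8068 VAR.
Step 9 — Apparent power: |S| = 0.9614 VA.
Step 10 — Power factor: PF = P/|S| = 0.5439 (lagging).

(a) P = 0.5229 W  (b) Q = 0.8068 VAR  (c) S = 0.9614 VA  (d) PF = 0.5439 (lagging)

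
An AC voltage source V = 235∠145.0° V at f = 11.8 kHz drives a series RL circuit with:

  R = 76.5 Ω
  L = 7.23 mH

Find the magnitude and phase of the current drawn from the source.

Step 1 — Angular frequency: ω = 2π·f = 2π·1.18e+04 = 7.414e+04 rad/s.
Step 2 — Component impedances:
  R: Z = R = 76.5 Ω
  L: Z = jωL = j·7.414e+04·0.00723 = 0 + j536 Ω
Step 3 — Series combination: Z_total = R + L = 76.5 + j536 Ω = 541.5∠81.9° Ω.
Step 4 — Source phasor: V = 235∠145.0° V = -192.5 + j134.8 V.
Step 5 — Ohm's law: I = V / Z_total = (-192.5 + j134.8) / (76.5 + j536) = 0.1962 + j0.3871 A.
Step 6 — Convert to polar: |I| = 0.434 A, ∠I = 63.1°.

I = 0.434∠63.1° A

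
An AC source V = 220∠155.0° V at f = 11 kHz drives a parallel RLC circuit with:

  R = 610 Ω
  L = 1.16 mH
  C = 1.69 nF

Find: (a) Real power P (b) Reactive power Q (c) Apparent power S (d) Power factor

Step 1 — Angular frequency: ω = 2π·f = 2π·1.1e+04 = 6.912e+04 rad/s.
Step 2 — Component impedances:
  R: Z = R = 610 Ω
  L: Z = jωL = j·6.912e+04·0.00116 = 0 + j80.17 Ω
  C: Z = 1/(jωC) = -j/(ω·C) = 0 - j8561 Ω
Step 3 — Parallel combination: 1/Z_total = 1/R + 1/L + 1/C; Z_total = 10.55 + j79.53 Ω = 80.23∠82.4° Ω.
Step 4 — Source phasor: V = 220∠155.0° V = -199.4 + j92.98 V.
Step 5 — Current: I = V / Z = 0.822 + j2.616 A = 2.742∠72.6° A.
Step 6 — Complex power: S = V·I* = 79.34 + j598 VA.
Step 7 — Real power: P = Re(S) = 79.34 W.
Step 8 — Reactive power: Q = Im(S) = 598 VAR.
Step 9 — Apparent power: |S| = 603.3 VA.
Step 10 — Power factor: PF = P/|S| = 0.1315 (lagging).

(a) P = 79.34 W  (b) Q = 598 VAR  (c) S = 603.3 VA  (d) PF = 0.1315 (lagging)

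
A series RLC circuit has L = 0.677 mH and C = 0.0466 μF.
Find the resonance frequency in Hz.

Step 1 — Resonance condition Im(Z)=0 gives ω₀ = 1/√(LC).
Step 2 — ω₀ = 1/√(0.000677·4.66e-08) = 1.78e+05 rad/s.
Step 3 — f₀ = ω₀/(2π) = 2.834e+04 Hz.

f₀ = 2.834e+04 Hz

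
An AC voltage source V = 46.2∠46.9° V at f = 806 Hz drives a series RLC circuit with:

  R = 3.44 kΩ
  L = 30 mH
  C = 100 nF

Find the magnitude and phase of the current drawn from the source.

Step 1 — Angular frequency: ω = 2π·f = 2π·806 = 5064 rad/s.
Step 2 — Component impedances:
  R: Z = R = 3440 Ω
  L: Z = jωL = j·5064·0.03 = 0 + j151.9 Ω
  C: Z = 1/(jωC) = -j/(ω·C) = 0 - j1975 Ω
Step 3 — Series combination: Z_total = R + L + C = 3440 - j1823 Ω = 3893∠-27.9° Ω.
Step 4 — Source phasor: V = 46.2∠46.9° V = 31.57 + j33.73 V.
Step 5 — Ohm's law: I = V / Z_total = (31.57 + j33.73) / (3440 - j1823) = 0.003108 + j0.01145 A.
Step 6 — Convert to polar: |I| = 0.01187 A, ∠I = 74.8°.

I = 0.01187∠74.8° A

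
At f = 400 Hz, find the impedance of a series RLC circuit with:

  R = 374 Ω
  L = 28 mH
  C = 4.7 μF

Step 1 — Angular frequency: ω = 2π·f = 2π·400 = 2513 rad/s.
Step 2 — Component impedances:
  R: Z = R = 374 Ω
  L: Z = jωL = j·2513·0.028 = 0 + j70.37 Ω
  C: Z = 1/(jωC) = -j/(ω·C) = 0 - j84.66 Ω
Step 3 — Series combination: Z_total = R + L + C = 374 - j14.29 Ω = 374.3∠-2.2° Ω.

Z = 374 - j14.29 Ω = 374.3∠-2.2° Ω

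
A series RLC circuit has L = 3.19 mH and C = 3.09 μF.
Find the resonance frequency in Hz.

Step 1 — Resonance condition Im(Z)=0 gives ω₀ = 1/√(LC).
Step 2 — ω₀ = 1/√(0.00319·3.09e-06) = 1.007e+04 rad/s.
Step 3 — f₀ = ω₀/(2π) = 1603 Hz.

f₀ = 1603 Hz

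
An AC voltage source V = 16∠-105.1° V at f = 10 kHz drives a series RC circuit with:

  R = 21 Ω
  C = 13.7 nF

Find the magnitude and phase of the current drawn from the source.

Step 1 — Angular frequency: ω = 2π·f = 2π·1e+04 = 6.283e+04 rad/s.
Step 2 — Component impedances:
  R: Z = R = 21 Ω
  C: Z = 1/(jωC) = -j/(ω·C) = 0 - j1162 Ω
Step 3 — Series combination: Z_total = R + C = 21 - j1162 Ω = 1162∠-89.0° Ω.
Step 4 — Source phasor: V = 16∠-105.1° V = -4.168 - j15.45 V.
Step 5 — Ohm's law: I = V / Z_total = (-4.168 - j15.45) / (21 - j1162) = 0.01323 - j0.003827 A.
Step 6 — Convert to polar: |I| = 0.01377 A, ∠I = -16.1°.

I = 0.01377∠-16.1° A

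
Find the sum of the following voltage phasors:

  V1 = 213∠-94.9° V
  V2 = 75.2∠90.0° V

Step 1 — Convert each phasor to rectangular form:
  V1 = 213·(cos(-94.9°) + j·sin(-94.9°)) = -18.19 - j212.2 V
  V2 = 75.2·(cos(90.0°) + j·sin(90.0°)) = 0 + j75.2 V
Step 2 — Sum components: V_total = -18.19 - j137 V.
Step 3 — Convert to polar: |V_total| = 138.2 V, ∠V_total = -97.6°.

V_total = 138.2∠-97.6° V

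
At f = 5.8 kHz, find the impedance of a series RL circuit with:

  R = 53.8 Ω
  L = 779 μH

Step 1 — Angular frequency: ω = 2π·f = 2π·5800 = 3.644e+04 rad/s.
Step 2 — Component impedances:
  R: Z = R = 53.8 Ω
  L: Z = jωL = j·3.644e+04·0.000779 = 0 + j28.39 Ω
Step 3 — Series combination: Z_total = R + L = 53.8 + j28.39 Ω = 60.83∠27.8° Ω.

Z = 53.8 + j28.39 Ω = 60.83∠27.8° Ω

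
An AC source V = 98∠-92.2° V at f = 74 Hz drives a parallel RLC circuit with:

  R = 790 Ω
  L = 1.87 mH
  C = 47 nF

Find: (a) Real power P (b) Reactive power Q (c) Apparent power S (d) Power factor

Step 1 — Angular frequency: ω = 2π·f = 2π·74 = 465 rad/s.
Step 2 — Component impedances:
  R: Z = R = 790 Ω
  L: Z = jωL = j·465·0.00187 = 0 + j0.8695 Ω
  C: Z = 1/(jωC) = -j/(ω·C) = 0 - j4.576e+04 Ω
Step 3 — Parallel combination: 1/Z_total = 1/R + 1/L + 1/C; Z_total = 0.000957 + j0.8695 Ω = 0.8695∠89.9° Ω.
Step 4 — Source phasor: V = 98∠-92.2° V = -3.762 - j97.93 V.
Step 5 — Current: I = V / Z = -112.6 + j4.203 A = 112.7∠177.9° A.
Step 6 — Complex power: S = V·I* = 12.16 + j1.105e+04 VA.
Step 7 — Real power: P = Re(S) = 12.16 W.
Step 8 — Reactive power: Q = Im(S) = 1.105e+04 VAR.
Step 9 — Apparent power: |S| = 1.105e+04 VA.
Step 10 — Power factor: PF = P/|S| = 0.001101 (lagging).

(a) P = 12.16 W  (b) Q = 1.105e+04 VAR  (c) S = 1.105e+04 VA  (d) PF = 0.001101 (lagging)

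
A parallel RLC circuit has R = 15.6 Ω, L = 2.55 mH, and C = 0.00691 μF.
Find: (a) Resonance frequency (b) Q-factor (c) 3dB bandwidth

Step 1 — Resonance: ω₀ = 1/√(LC) = 1/√(0.00255·6.91e-09) = 2.382e+05 rad/s.
Step 2 — f₀ = ω₀/(2π) = 3.791e+04 Hz.
Step 3 — Parallel Q: Q = R/(ω₀L) = 15.6/(2.382e+05·0.00255) = 0.02568.
Step 4 — Bandwidth: Δω = ω₀/Q = 9.277e+06 rad/s; BW = Δω/(2π) = 1.476e+06 Hz.

(a) f₀ = 3.791e+04 Hz  (b) Q = 0.02568  (c) BW = 1.476e+06 Hz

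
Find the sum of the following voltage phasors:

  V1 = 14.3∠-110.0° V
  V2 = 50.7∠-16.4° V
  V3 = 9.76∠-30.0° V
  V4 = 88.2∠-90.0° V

Step 1 — Convert each phasor to rectangular form:
  V1 = 14.3·(cos(-110.0°) + j·sin(-110.0°)) = -4.891 - j13.44 V
  V2 = 50.7·(cos(-16.4°) + j·sin(-16.4°)) = 48.64 - j14.31 V
  V3 = 9.76·(cos(-30.0°) + j·sin(-30.0°)) = 8.452 - j4.88 V
  V4 = 88.2·(cos(-90.0°) + j·sin(-90.0°)) = 0 - j88.2 V
Step 2 — Sum components: V_total = 52.2 - j120.8 V.
Step 3 — Convert to polar: |V_total| = 131.6 V, ∠V_total = -66.6°.

V_total = 131.6∠-66.6° V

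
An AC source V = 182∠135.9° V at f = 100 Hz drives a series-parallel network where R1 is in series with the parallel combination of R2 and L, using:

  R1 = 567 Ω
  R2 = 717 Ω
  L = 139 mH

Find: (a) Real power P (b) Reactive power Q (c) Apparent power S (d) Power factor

Step 1 — Angular frequency: ω = 2π·f = 2π·100 = 628.3 rad/s.
Step 2 — Component impedances:
  R1: Z = R = 567 Ω
  R2: Z = R = 717 Ω
  L: Z = jωL = j·628.3·0.139 = 0 + j87.34 Ω
Step 3 — Parallel branch: R2 || L = 1/(1/R2 + 1/L) = 10.48 + j86.06 Ω.
Step 4 — Series with R1: Z_total = R1 + (R2 || L) = 577.5 + j86.06 Ω = 583.9∠8.5° Ω.
Step 5 — Source phasor: V = 182∠135.9° V = -130.7 + j126.7 V.
Step 6 — Current: I = V / Z = -0.1894 + j0.2476 A = 0.3117∠127.4° A.
Step 7 — Complex power: S = V·I* = 56.11 + j8.362 VA.
Step 8 — Real power: P = Re(S) = 56.11 W.
Step 9 — Reactive power: Q = Im(S) = 8.362 VAR.
Step 10 — Apparent power: |S| = 56.73 VA.
Step 11 — Power factor: PF = P/|S| = 0.9891 (lagging).

(a) P = 56.11 W  (b) Q = 8.362 VAR  (c) S = 56.73 VA  (d) PF = 0.9891 (lagging)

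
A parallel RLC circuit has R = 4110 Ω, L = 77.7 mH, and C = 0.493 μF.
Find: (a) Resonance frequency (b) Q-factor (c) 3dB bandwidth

Step 1 — Resonance: ω₀ = 1/√(LC) = 1/√(0.0777·4.93e-07) = 5109 rad/s.
Step 2 — f₀ = ω₀/(2π) = 813.2 Hz.
Step 3 — Parallel Q: Q = R/(ω₀L) = 4110/(5109·0.0777) = 10.35.
Step 4 — Bandwidth: Δω = ω₀/Q = 493.5 rad/s; BW = Δω/(2π) = 78.55 Hz.

(a) f₀ = 813.2 Hz  (b) Q = 10.35  (c) BW = 78.55 Hz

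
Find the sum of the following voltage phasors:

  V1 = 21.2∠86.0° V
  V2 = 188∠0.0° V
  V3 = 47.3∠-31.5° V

Step 1 — Convert each phasor to rectangular form:
  V1 = 21.2·(cos(86.0°) + j·sin(86.0°)) = 1.479 + j21.15 V
  V2 = 188·(cos(0.0°) + j·sin(0.0°)) = 188 V
  V3 = 47.3·(cos(-31.5°) + j·sin(-31.5°)) = 40.33 - j24.71 V
Step 2 — Sum components: V_total = 229.8 - j3.566 V.
Step 3 — Convert to polar: |V_total| = 229.8 V, ∠V_total = -0.9°.

V_total = 229.8∠-0.9° V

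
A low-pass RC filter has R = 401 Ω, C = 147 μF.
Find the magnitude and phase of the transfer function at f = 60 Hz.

Step 1 — Angular frequency: ω = 2π·60 = 377 rad/s.
Step 2 — Transfer function: H(jω) = 1/(1 + jωRC).
Step 3 — Denominator: 1 + jωRC = 1 + j·377·401·0.000147 = 1 + j22.22.
Step 4 — H = 0.002021 - j0.04491.
Step 5 — Magnitude: |H| = 0.04495 (-26.9 dB); phase: φ = -87.4°.

|H| = 0.04495 (-26.9 dB), φ = -87.4°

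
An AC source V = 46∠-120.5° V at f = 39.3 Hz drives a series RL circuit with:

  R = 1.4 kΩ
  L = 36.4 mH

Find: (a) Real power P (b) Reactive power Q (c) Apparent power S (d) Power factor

Step 1 — Angular frequency: ω = 2π·f = 2π·39.3 = 246.9 rad/s.
Step 2 — Component impedances:
  R: Z = R = 1400 Ω
  L: Z = jωL = j·246.9·0.0364 = 0 + j8.988 Ω
Step 3 — Series combination: Z_total = R + L = 1400 + j8.988 Ω = 1400∠0.4° Ω.
Step 4 — Source phasor: V = 46∠-120.5° V = -23.35 - j39.63 V.
Step 5 — Current: I = V / Z = -0.01686 - j0.0282 A = 0.03286∠-120.9° A.
Step 6 — Complex power: S = V·I* = 1.511 + j0.009703 VA.
Step 7 — Real power: P = Re(S) = 1.511 W.
Step 8 — Reactive power: Q = Im(S) = 0.009703 VAR.
Step 9 — Apparent power: |S| = 1.511 VA.
Step 10 — Power factor: PF = P/|S| = 1 (lagging).

(a) P = 1.511 W  (b) Q = 0.009703 VAR  (c) S = 1.511 VA  (d) PF = 1 (lagging)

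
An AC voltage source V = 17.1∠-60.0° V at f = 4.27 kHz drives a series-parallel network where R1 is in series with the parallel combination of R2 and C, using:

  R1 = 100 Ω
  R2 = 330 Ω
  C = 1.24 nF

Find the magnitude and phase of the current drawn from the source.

Step 1 — Angular frequency: ω = 2π·f = 2π·4270 = 2.683e+04 rad/s.
Step 2 — Component impedances:
  R1: Z = R = 100 Ω
  R2: Z = R = 330 Ω
  C: Z = 1/(jωC) = -j/(ω·C) = 0 - j3.006e+04 Ω
Step 3 — Parallel branch: R2 || C = 1/(1/R2 + 1/C) = 330 - j3.622 Ω.
Step 4 — Series with R1: Z_total = R1 + (R2 || C) = 430 - j3.622 Ω = 430∠-0.5° Ω.
Step 5 — Source phasor: V = 17.1∠-60.0° V = 8.55 - j14.81 V.
Step 6 — Ohm's law: I = V / Z_total = (8.55 - j14.81) / (430 - j3.622) = 0.02017 - j0.03427 A.
Step 7 — Convert to polar: |I| = 0.03977 A, ∠I = -59.5°.

I = 0.03977∠-59.5° A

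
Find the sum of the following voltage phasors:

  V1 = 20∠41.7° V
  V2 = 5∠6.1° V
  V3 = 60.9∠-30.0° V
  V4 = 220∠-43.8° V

Step 1 — Convert each phasor to rectangular form:
  V1 = 20·(cos(41.7°) + j·sin(41.7°)) = 14.93 + j13.3 V
  V2 = 5·(cos(6.1°) + j·sin(6.1°)) = 4.972 + j0.5313 V
  V3 = 60.9·(cos(-30.0°) + j·sin(-30.0°)) = 52.74 - j30.45 V
  V4 = 220·(cos(-43.8°) + j·sin(-43.8°)) = 158.8 - j152.3 V
Step 2 — Sum components: V_total = 231.4 - j168.9 V.
Step 3 — Convert to polar: |V_total| = 286.5 V, ∠V_total = -36.1°.

V_total = 286.5∠-36.1° V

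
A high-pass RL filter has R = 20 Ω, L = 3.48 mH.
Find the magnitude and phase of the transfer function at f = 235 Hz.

Step 1 — Angular frequency: ω = 2π·235 = 1477 rad/s.
Step 2 — Transfer function: H(jω) = jωL/(R + jωL).
Step 3 — Numerator jωL = j·5.138; denominator R + jωL = 20 + j5.138.
Step 4 — H = 0.06192 + j0.241.
Step 5 — Magnitude: |H| = 0.2488 (-12.1 dB); phase: φ = 75.6°.

|H| = 0.2488 (-12.1 dB), φ = 75.6°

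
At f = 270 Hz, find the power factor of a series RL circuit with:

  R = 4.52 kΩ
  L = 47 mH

Step 1 — Angular frequency: ω = 2π·f = 2π·270 = 1696 rad/s.
Step 2 — Component impedances:
  R: Z = R = 4520 Ω
  L: Z = jωL = j·1696·0.047 = 0 + j79.73 Ω
Step 3 — Series combination: Z_total = R + L = 4520 + j79.73 Ω = 4521∠1.0° Ω.
Step 4 — Power factor: PF = cos(φ) = Re(Z)/|Z| = 4520/4521 = 0.9998.
Step 5 — Type: Im(Z) = 79.73 ⇒ lagging (phase φ = 1.0°).

PF = 0.9998 (lagging, φ = 1.0°)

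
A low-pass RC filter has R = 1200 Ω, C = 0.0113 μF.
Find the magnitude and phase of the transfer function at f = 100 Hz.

Step 1 — Angular frequency: ω = 2π·100 = 628.3 rad/s.
Step 2 — Transfer function: H(jω) = 1/(1 + jωRC).
Step 3 — Denominator: 1 + jωRC = 1 + j·628.3·1200·1.13e-08 = 1 + j0.00852.
Step 4 — H = 0.9999 - j0.008519.
Step 5 — Magnitude: |H| = 1 (-0.0 dB); phase: φ = -0.5°.

|H| = 1 (-0.0 dB), φ = -0.5°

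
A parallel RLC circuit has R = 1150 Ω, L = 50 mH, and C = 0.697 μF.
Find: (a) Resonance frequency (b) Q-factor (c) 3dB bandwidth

Step 1 — Resonance: ω₀ = 1/√(LC) = 1/√(0.05·6.97e-07) = 5357 rad/s.
Step 2 — f₀ = ω₀/(2π) = 852.5 Hz.
Step 3 — Parallel Q: Q = R/(ω₀L) = 1150/(5357·0.05) = 4.294.
Step 4 — Bandwidth: Δω = ω₀/Q = 1248 rad/s; BW = Δω/(2π) = 198.6 Hz.

(a) f₀ = 852.5 Hz  (b) Q = 4.294  (c) BW = 198.6 Hz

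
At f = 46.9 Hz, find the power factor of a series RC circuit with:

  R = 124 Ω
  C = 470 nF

Step 1 — Angular frequency: ω = 2π·f = 2π·46.9 = 294.7 rad/s.
Step 2 — Component impedances:
  R: Z = R = 124 Ω
  C: Z = 1/(jωC) = -j/(ω·C) = 0 - j7220 Ω
Step 3 — Series combination: Z_total = R + C = 124 - j7220 Ω = 7221∠-89.0° Ω.
Step 4 — Power factor: PF = cos(φ) = Re(Z)/|Z| = 124/7221 = 0.01717.
Step 5 — Type: Im(Z) = -7220 ⇒ leading (phase φ = -89.0°).

PF = 0.01717 (leading, φ = -89.0°)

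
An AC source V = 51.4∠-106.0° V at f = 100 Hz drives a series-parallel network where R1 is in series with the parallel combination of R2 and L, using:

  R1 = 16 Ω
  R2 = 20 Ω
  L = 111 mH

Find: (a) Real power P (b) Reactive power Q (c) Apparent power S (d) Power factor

Step 1 — Angular frequency: ω = 2π·f = 2π·100 = 628.3 rad/s.
Step 2 — Component impedances:
  R1: Z = R = 16 Ω
  R2: Z = R = 20 Ω
  L: Z = jωL = j·628.3·0.111 = 0 + j69.74 Ω
Step 3 — Parallel branch: R2 || L = 1/(1/R2 + 1/L) = 18.48 + j5.3 Ω.
Step 4 — Series with R1: Z_total = R1 + (R2 || L) = 34.48 + j5.3 Ω = 34.89∠8.7° Ω.
Step 5 — Source phasor: V = 51.4∠-106.0° V = -14.17 - j49.41 V.
Step 6 — Current: I = V / Z = -0.6166 - j1.338 A = 1.473∠-114.7° A.
Step 7 — Complex power: S = V·I* = 74.85 + j11.5 VA.
Step 8 — Real power: P = Re(S) = 74.85 W.
Step 9 — Reactive power: Q = Im(S) = 11.5 VAR.
Step 10 — Apparent power: |S| = 75.73 VA.
Step 11 — Power factor: PF = P/|S| = 0.9884 (lagging).

(a) P = 74.85 W  (b) Q = 11.5 VAR  (c) S = 75.73 VA  (d) PF = 0.9884 (lagging)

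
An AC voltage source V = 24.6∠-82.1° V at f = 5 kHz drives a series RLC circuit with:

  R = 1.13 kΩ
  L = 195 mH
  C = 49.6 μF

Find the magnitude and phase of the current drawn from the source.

Step 1 — Angular frequency: ω = 2π·f = 2π·5000 = 3.142e+04 rad/s.
Step 2 — Component impedances:
  R: Z = R = 1130 Ω
  L: Z = jωL = j·3.142e+04·0.195 = 0 + j6126 Ω
  C: Z = 1/(jωC) = -j/(ω·C) = 0 - j0.6418 Ω
Step 3 — Series combination: Z_total = R + L + C = 1130 + j6125 Ω = 6229∠79.5° Ω.
Step 4 — Source phasor: V = 24.6∠-82.1° V = 3.381 - j24.37 V.
Step 5 — Ohm's law: I = V / Z_total = (3.381 - j24.37) / (1130 + j6125) = -0.003749 - j0.001243 A.
Step 6 — Convert to polar: |I| = 0.003949 A, ∠I = -161.6°.

I = 0.003949∠-161.6° A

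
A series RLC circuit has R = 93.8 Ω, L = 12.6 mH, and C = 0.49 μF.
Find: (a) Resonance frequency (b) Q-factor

Step 1 — Resonance condition Im(Z)=0 gives ω₀ = 1/√(LC).
Step 2 — ω₀ = 1/√(0.0126·4.9e-07) = 1.273e+04 rad/s.
Step 3 — f₀ = ω₀/(2π) = 2026 Hz.
Step 4 — Series Q: Q = ω₀L/R = 1.273e+04·0.0126/93.8 = 1.71.

(a) f₀ = 2026 Hz  (b) Q = 1.71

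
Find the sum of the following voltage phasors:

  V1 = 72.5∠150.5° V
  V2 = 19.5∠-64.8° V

Step 1 — Convert each phasor to rectangular form:
  V1 = 72.5·(cos(150.5°) + j·sin(150.5°)) = -63.1 + j35.7 V
  V2 = 19.5·(cos(-64.8°) + j·sin(-64.8°)) = 8.303 - j17.64 V
Step 2 — Sum components: V_total = -54.8 + j18.06 V.
Step 3 — Convert to polar: |V_total| = 57.7 V, ∠V_total = 161.8°.

V_total = 57.7∠161.8° V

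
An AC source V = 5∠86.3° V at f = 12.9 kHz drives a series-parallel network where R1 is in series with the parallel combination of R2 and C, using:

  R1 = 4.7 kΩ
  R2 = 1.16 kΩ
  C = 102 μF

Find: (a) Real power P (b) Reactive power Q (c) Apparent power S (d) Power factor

Step 1 — Angular frequency: ω = 2π·f = 2π·1.29e+04 = 8.105e+04 rad/s.
Step 2 — Component impedances:
  R1: Z = R = 4700 Ω
  R2: Z = R = 1160 Ω
  C: Z = 1/(jωC) = -j/(ω·C) = 0 - j0.121 Ω
Step 3 — Parallel branch: R2 || C = 1/(1/R2 + 1/C) = 1.261e-05 - j0.121 Ω.
Step 4 — Series with R1: Z_total = R1 + (R2 || C) = 4700 - j0.121 Ω = 4700∠-0.0° Ω.
Step 5 — Source phasor: V = 5∠86.3° V = 0.3227 + j4.99 V.
Step 6 — Current: I = V / Z = 6.862e-05 + j0.001062 A = 0.001064∠86.3° A.
Step 7 — Complex power: S = V·I* = 0.005319 - j1.369e-07 VA.
Step 8 — Real power: P = Re(S) = 0.005319 W.
Step 9 — Reactive power: Q = Im(S) = -1.369e-07 VAR.
Step 10 — Apparent power: |S| = 0.005319 VA.
Step 11 — Power factor: PF = P/|S| = 1 (leading).

(a) P = 0.005319 W  (b) Q = -1.369e-07 VAR  (c) S = 0.005319 VA  (d) PF = 1 (leading)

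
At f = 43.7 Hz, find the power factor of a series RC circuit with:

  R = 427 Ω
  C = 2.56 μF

Step 1 — Angular frequency: ω = 2π·f = 2π·43.7 = 274.6 rad/s.
Step 2 — Component impedances:
  R: Z = R = 427 Ω
  C: Z = 1/(jωC) = -j/(ω·C) = 0 - j1423 Ω
Step 3 — Series combination: Z_total = R + C = 427 - j1423 Ω = 1485∠-73.3° Ω.
Step 4 — Power factor: PF = cos(φ) = Re(Z)/|Z| = 427/1485 = 0.2875.
Step 5 — Type: Im(Z) = -1423 ⇒ leading (phase φ = -73.3°).

PF = 0.2875 (leading, φ = -73.3°)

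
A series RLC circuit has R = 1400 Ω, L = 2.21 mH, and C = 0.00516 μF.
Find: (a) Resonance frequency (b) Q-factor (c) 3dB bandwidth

Step 1 — Resonance condition Im(Z)=0 gives ω₀ = 1/√(LC).
Step 2 — ω₀ = 1/√(0.00221·5.16e-09) = 2.961e+05 rad/s.
Step 3 — f₀ = ω₀/(2π) = 4.713e+04 Hz.
Step 4 — Series Q: Q = ω₀L/R = 2.961e+05·0.00221/1400 = 0.4675.
Step 5 — 3dB bandwidth: Δω = ω₀/Q = 6.335e+05 rad/s; BW = Δω/(2π) = 1.008e+05 Hz.

(a) f₀ = 4.713e+04 Hz  (b) Q = 0.4675  (c) BW = 1.008e+05 Hz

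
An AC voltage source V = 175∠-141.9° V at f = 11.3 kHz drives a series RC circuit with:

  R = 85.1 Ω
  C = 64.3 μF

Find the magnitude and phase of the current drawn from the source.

Step 1 — Angular frequency: ω = 2π·f = 2π·1.13e+04 = 7.1e+04 rad/s.
Step 2 — Component impedances:
  R: Z = R = 85.1 Ω
  C: Z = 1/(jωC) = -j/(ω·C) = 0 - j0.219 Ω
Step 3 — Series combination: Z_total = R + C = 85.1 - j0.219 Ω = 85.1∠-0.1° Ω.
Step 4 — Source phasor: V = 175∠-141.9° V = -137.7 - j108 V.
Step 5 — Ohm's law: I = V / Z_total = (-137.7 - j108) / (85.1 - j0.219) = -1.615 - j1.273 A.
Step 6 — Convert to polar: |I| = 2.056 A, ∠I = -141.8°.

I = 2.056∠-141.8° A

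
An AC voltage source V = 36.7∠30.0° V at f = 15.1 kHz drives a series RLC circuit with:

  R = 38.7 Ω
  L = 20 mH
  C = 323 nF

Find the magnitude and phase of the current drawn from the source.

Step 1 — Angular frequency: ω = 2π·f = 2π·1.51e+04 = 9.488e+04 rad/s.
Step 2 — Component impedances:
  R: Z = R = 38.7 Ω
  L: Z = jωL = j·9.488e+04·0.02 = 0 + j1898 Ω
  C: Z = 1/(jωC) = -j/(ω·C) = 0 - j32.63 Ω
Step 3 — Series combination: Z_total = R + L + C = 38.7 + j1865 Ω = 1865∠88.8° Ω.
Step 4 — Source phasor: V = 36.7∠30.0° V = 31.78 + j18.35 V.
Step 5 — Ohm's law: I = V / Z_total = (31.78 + j18.35) / (38.7 + j1865) = 0.01019 - j0.01683 A.
Step 6 — Convert to polar: |I| = 0.01968 A, ∠I = -58.8°.

I = 0.01968∠-58.8° A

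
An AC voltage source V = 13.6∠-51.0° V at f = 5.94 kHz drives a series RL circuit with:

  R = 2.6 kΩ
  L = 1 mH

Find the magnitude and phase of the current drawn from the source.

Step 1 — Angular frequency: ω = 2π·f = 2π·5940 = 3.732e+04 rad/s.
Step 2 — Component impedances:
  R: Z = R = 2600 Ω
  L: Z = jωL = j·3.732e+04·0.001 = 0 + j37.32 Ω
Step 3 — Series combination: Z_total = R + L = 2600 + j37.32 Ω = 2600∠0.8° Ω.
Step 4 — Source phasor: V = 13.6∠-51.0° V = 8.559 - j10.57 V.
Step 5 — Ohm's law: I = V / Z_total = (8.559 - j10.57) / (2600 + j37.32) = 0.003233 - j0.004111 A.
Step 6 — Convert to polar: |I| = 0.00523 A, ∠I = -51.8°.

I = 0.00523∠-51.8° A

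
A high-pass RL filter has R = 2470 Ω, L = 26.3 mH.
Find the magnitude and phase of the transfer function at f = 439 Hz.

Step 1 — Angular frequency: ω = 2π·439 = 2758 rad/s.
Step 2 — Transfer function: H(jω) = jωL/(R + jωL).
Step 3 — Numerator jωL = j·72.54; denominator R + jωL = 2470 + j72.54.
Step 4 — H = 0.0008619 + j0.02934.
Step 5 — Magnitude: |H| = 0.02936 (-30.6 dB); phase: φ = 88.3°.

|H| = 0.02936 (-30.6 dB), φ = 88.3°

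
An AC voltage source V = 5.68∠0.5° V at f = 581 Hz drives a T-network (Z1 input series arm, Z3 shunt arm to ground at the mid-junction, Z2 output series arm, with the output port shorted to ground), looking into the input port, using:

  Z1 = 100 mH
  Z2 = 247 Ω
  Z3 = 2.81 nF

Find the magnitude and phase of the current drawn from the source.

Step 1 — Angular frequency: ω = 2π·f = 2π·581 = 3651 rad/s.
Step 2 — Component impedances:
  Z1: Z = jωL = j·3651·0.1 = 0 + j365.1 Ω
  Z2: Z = R = 247 Ω
  Z3: Z = 1/(jωC) = -j/(ω·C) = 0 - j9.748e+04 Ω
Step 3 — With the output port shorted to ground, the output series arm Z2 runs from the junction to ground; the shunt arm Z3 also runs from the junction to ground. They appear in parallel: Z3 || Z2 = 247 - j0.6258 Ω.
Step 4 — Series with input arm Z1: Z_in = Z1 + (Z3 || Z2) = 247 + j364.4 Ω = 440.2∠55.9° Ω.
Step 5 — Source phasor: V = 5.68∠0.5° V = 5.68 + j0.04957 V.
Step 6 — Ohm's law: I = V / Z_total = (5.68 + j0.04957) / (247 + j364.4) = 0.007332 - j0.01062 A.
Step 7 — Convert to polar: |I| = 0.0129 A, ∠I = -55.4°.

I = 0.0129∠-55.4° A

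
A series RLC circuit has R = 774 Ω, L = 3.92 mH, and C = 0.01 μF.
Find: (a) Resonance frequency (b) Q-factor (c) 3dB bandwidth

Step 1 — Resonance: ω₀ = 1/√(LC) = 1/√(0.00392·1e-08) = 1.597e+05 rad/s.
Step 2 — f₀ = ω₀/(2π) = 2.542e+04 Hz.
Step 3 — Series Q: Q = ω₀L/R = 1.597e+05·0.00392/774 = 0.8089.
Step 4 — Bandwidth: Δω = ω₀/Q = 1.974e+05 rad/s; BW = Δω/(2π) = 3.142e+04 Hz.

(a) f₀ = 2.542e+04 Hz  (b) Q = 0.8089  (c) BW = 3.142e+04 Hz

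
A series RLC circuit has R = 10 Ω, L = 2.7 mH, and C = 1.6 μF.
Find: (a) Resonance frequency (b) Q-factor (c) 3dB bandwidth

Step 1 — Resonance condition Im(Z)=0 gives ω₀ = 1/√(LC).
Step 2 — ω₀ = 1/√(0.0027·1.6e-06) = 1.521e+04 rad/s.
Step 3 — f₀ = ω₀/(2π) = 2421 Hz.
Step 4 — Series Q: Q = ω₀L/R = 1.521e+04·0.0027/10 = 4.108.
Step 5 — 3dB bandwidth: Δω = ω₀/Q = 3704 rad/s; BW = Δω/(2π) = 589.5 Hz.

(a) f₀ = 2421 Hz  (b) Q = 4.108  (c) BW = 589.5 Hz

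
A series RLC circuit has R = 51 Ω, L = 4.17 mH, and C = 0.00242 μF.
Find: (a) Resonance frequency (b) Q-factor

Step 1 — Resonance condition Im(Z)=0 gives ω₀ = 1/√(LC).
Step 2 — ω₀ = 1/√(0.00417·2.42e-09) = 3.148e+05 rad/s.
Step 3 — f₀ = ω₀/(2π) = 5.01e+04 Hz.
Step 4 — Series Q: Q = ω₀L/R = 3.148e+05·0.00417/51 = 25.74.

(a) f₀ = 5.01e+04 Hz  (b) Q = 25.74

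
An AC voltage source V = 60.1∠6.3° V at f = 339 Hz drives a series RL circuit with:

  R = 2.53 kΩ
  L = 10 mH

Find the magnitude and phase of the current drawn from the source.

Step 1 — Angular frequency: ω = 2π·f = 2π·339 = 2130 rad/s.
Step 2 — Component impedances:
  R: Z = R = 2530 Ω
  L: Z = jωL = j·2130·0.01 = 0 + j21.3 Ω
Step 3 — Series combination: Z_total = R + L = 2530 + j21.3 Ω = 2530∠0.5° Ω.
Step 4 — Source phasor: V = 60.1∠6.3° V = 59.74 + j6.595 V.
Step 5 — Ohm's law: I = V / Z_total = (59.74 + j6.595) / (2530 + j21.3) = 0.02363 + j0.002408 A.
Step 6 — Convert to polar: |I| = 0.02375 A, ∠I = 5.8°.

I = 0.02375∠5.8° A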